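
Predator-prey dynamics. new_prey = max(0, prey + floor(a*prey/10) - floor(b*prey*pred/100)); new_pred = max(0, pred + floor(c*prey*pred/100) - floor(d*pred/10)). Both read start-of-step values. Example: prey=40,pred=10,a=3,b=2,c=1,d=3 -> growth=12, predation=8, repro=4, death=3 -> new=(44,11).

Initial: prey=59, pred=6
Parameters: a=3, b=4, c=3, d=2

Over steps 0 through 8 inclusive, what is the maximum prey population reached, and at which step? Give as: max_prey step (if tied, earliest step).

Step 1: prey: 59+17-14=62; pred: 6+10-1=15
Step 2: prey: 62+18-37=43; pred: 15+27-3=39
Step 3: prey: 43+12-67=0; pred: 39+50-7=82
Step 4: prey: 0+0-0=0; pred: 82+0-16=66
Step 5: prey: 0+0-0=0; pred: 66+0-13=53
Step 6: prey: 0+0-0=0; pred: 53+0-10=43
Step 7: prey: 0+0-0=0; pred: 43+0-8=35
Step 8: prey: 0+0-0=0; pred: 35+0-7=28
Max prey = 62 at step 1

Answer: 62 1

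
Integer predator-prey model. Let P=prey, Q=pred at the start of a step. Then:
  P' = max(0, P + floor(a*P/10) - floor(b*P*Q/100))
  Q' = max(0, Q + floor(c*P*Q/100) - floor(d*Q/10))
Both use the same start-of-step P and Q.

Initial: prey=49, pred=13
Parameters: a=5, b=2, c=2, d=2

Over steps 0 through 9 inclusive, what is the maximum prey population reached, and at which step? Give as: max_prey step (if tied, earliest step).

Answer: 63 2

Derivation:
Step 1: prey: 49+24-12=61; pred: 13+12-2=23
Step 2: prey: 61+30-28=63; pred: 23+28-4=47
Step 3: prey: 63+31-59=35; pred: 47+59-9=97
Step 4: prey: 35+17-67=0; pred: 97+67-19=145
Step 5: prey: 0+0-0=0; pred: 145+0-29=116
Step 6: prey: 0+0-0=0; pred: 116+0-23=93
Step 7: prey: 0+0-0=0; pred: 93+0-18=75
Step 8: prey: 0+0-0=0; pred: 75+0-15=60
Step 9: prey: 0+0-0=0; pred: 60+0-12=48
Max prey = 63 at step 2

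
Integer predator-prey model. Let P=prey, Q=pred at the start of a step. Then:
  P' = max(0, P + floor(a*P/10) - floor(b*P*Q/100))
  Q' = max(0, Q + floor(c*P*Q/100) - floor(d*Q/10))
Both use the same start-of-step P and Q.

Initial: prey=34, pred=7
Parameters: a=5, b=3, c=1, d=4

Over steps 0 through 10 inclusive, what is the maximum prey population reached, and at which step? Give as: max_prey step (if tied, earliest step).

Step 1: prey: 34+17-7=44; pred: 7+2-2=7
Step 2: prey: 44+22-9=57; pred: 7+3-2=8
Step 3: prey: 57+28-13=72; pred: 8+4-3=9
Step 4: prey: 72+36-19=89; pred: 9+6-3=12
Step 5: prey: 89+44-32=101; pred: 12+10-4=18
Step 6: prey: 101+50-54=97; pred: 18+18-7=29
Step 7: prey: 97+48-84=61; pred: 29+28-11=46
Step 8: prey: 61+30-84=7; pred: 46+28-18=56
Step 9: prey: 7+3-11=0; pred: 56+3-22=37
Step 10: prey: 0+0-0=0; pred: 37+0-14=23
Max prey = 101 at step 5

Answer: 101 5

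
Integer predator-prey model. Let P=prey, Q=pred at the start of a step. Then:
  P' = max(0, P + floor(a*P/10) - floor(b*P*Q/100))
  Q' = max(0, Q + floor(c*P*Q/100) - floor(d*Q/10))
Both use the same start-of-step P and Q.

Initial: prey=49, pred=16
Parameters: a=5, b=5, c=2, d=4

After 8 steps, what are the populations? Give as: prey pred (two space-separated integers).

Answer: 0 3

Derivation:
Step 1: prey: 49+24-39=34; pred: 16+15-6=25
Step 2: prey: 34+17-42=9; pred: 25+17-10=32
Step 3: prey: 9+4-14=0; pred: 32+5-12=25
Step 4: prey: 0+0-0=0; pred: 25+0-10=15
Step 5: prey: 0+0-0=0; pred: 15+0-6=9
Step 6: prey: 0+0-0=0; pred: 9+0-3=6
Step 7: prey: 0+0-0=0; pred: 6+0-2=4
Step 8: prey: 0+0-0=0; pred: 4+0-1=3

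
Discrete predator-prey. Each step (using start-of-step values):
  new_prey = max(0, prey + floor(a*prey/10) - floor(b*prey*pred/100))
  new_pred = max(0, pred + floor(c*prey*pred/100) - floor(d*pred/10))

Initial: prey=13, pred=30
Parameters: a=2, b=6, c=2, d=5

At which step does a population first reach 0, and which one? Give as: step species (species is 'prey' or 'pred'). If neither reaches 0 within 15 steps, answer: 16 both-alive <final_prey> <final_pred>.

Answer: 1 prey

Derivation:
Step 1: prey: 13+2-23=0; pred: 30+7-15=22
First extinction: prey at step 1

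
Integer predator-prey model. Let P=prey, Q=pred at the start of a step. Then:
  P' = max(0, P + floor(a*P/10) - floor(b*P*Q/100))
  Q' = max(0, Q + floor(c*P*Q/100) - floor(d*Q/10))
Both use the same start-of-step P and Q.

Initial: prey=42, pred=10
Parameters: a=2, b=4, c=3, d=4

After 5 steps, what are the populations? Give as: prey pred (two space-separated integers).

Answer: 0 12

Derivation:
Step 1: prey: 42+8-16=34; pred: 10+12-4=18
Step 2: prey: 34+6-24=16; pred: 18+18-7=29
Step 3: prey: 16+3-18=1; pred: 29+13-11=31
Step 4: prey: 1+0-1=0; pred: 31+0-12=19
Step 5: prey: 0+0-0=0; pred: 19+0-7=12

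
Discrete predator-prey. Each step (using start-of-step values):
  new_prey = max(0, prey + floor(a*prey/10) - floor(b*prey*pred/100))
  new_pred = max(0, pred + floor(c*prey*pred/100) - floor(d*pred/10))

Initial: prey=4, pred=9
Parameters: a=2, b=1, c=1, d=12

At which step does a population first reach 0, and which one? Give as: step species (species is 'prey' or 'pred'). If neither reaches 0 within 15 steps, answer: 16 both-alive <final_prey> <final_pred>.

Answer: 1 pred

Derivation:
Step 1: prey: 4+0-0=4; pred: 9+0-10=0
First extinction: pred at step 1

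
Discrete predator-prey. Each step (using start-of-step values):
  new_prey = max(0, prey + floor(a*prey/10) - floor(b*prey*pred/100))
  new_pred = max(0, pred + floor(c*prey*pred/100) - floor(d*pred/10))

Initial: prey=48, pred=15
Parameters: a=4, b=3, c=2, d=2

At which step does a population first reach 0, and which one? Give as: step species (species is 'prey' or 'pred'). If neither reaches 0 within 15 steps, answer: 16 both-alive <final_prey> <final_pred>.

Answer: 4 prey

Derivation:
Step 1: prey: 48+19-21=46; pred: 15+14-3=26
Step 2: prey: 46+18-35=29; pred: 26+23-5=44
Step 3: prey: 29+11-38=2; pred: 44+25-8=61
Step 4: prey: 2+0-3=0; pred: 61+2-12=51
First extinction: prey at step 4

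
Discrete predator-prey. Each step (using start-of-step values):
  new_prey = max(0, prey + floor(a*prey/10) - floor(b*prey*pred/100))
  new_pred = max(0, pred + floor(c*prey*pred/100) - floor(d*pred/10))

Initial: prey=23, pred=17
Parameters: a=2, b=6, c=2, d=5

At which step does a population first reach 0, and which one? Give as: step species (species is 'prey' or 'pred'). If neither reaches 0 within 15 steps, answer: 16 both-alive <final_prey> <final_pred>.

Answer: 16 both-alive 1 1

Derivation:
Step 1: prey: 23+4-23=4; pred: 17+7-8=16
Step 2: prey: 4+0-3=1; pred: 16+1-8=9
Step 3: prey: 1+0-0=1; pred: 9+0-4=5
Step 4: prey: 1+0-0=1; pred: 5+0-2=3
Step 5: prey: 1+0-0=1; pred: 3+0-1=2
Step 6: prey: 1+0-0=1; pred: 2+0-1=1
Step 7: prey: 1+0-0=1; pred: 1+0-0=1
Steps 8-15: state stable at prey=1, pred=1 (no change)
No extinction within 15 steps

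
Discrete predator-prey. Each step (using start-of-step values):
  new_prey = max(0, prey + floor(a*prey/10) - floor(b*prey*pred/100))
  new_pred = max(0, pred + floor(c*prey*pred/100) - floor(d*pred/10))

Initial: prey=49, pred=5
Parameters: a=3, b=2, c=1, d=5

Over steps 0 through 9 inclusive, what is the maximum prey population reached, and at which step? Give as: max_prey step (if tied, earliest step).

Step 1: prey: 49+14-4=59; pred: 5+2-2=5
Step 2: prey: 59+17-5=71; pred: 5+2-2=5
Step 3: prey: 71+21-7=85; pred: 5+3-2=6
Step 4: prey: 85+25-10=100; pred: 6+5-3=8
Step 5: prey: 100+30-16=114; pred: 8+8-4=12
Step 6: prey: 114+34-27=121; pred: 12+13-6=19
Step 7: prey: 121+36-45=112; pred: 19+22-9=32
Step 8: prey: 112+33-71=74; pred: 32+35-16=51
Step 9: prey: 74+22-75=21; pred: 51+37-25=63
Max prey = 121 at step 6

Answer: 121 6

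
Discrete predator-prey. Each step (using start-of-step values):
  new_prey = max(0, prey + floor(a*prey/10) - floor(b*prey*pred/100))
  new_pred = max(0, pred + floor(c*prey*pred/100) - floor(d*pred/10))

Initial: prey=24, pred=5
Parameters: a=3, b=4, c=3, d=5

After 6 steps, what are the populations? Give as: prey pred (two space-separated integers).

Step 1: prey: 24+7-4=27; pred: 5+3-2=6
Step 2: prey: 27+8-6=29; pred: 6+4-3=7
Step 3: prey: 29+8-8=29; pred: 7+6-3=10
Step 4: prey: 29+8-11=26; pred: 10+8-5=13
Step 5: prey: 26+7-13=20; pred: 13+10-6=17
Step 6: prey: 20+6-13=13; pred: 17+10-8=19

Answer: 13 19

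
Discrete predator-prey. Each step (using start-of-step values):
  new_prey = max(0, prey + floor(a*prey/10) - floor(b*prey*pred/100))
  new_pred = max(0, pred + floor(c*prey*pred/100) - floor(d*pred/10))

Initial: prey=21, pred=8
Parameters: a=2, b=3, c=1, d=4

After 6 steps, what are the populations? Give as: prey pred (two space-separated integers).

Step 1: prey: 21+4-5=20; pred: 8+1-3=6
Step 2: prey: 20+4-3=21; pred: 6+1-2=5
Step 3: prey: 21+4-3=22; pred: 5+1-2=4
Step 4: prey: 22+4-2=24; pred: 4+0-1=3
Step 5: prey: 24+4-2=26; pred: 3+0-1=2
Step 6: prey: 26+5-1=30; pred: 2+0-0=2

Answer: 30 2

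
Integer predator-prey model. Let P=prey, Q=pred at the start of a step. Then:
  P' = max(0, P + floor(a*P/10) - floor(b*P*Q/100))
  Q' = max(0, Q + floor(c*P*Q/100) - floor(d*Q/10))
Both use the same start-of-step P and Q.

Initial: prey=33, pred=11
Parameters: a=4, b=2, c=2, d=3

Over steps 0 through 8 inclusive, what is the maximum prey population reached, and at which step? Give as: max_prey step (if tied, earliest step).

Answer: 43 2

Derivation:
Step 1: prey: 33+13-7=39; pred: 11+7-3=15
Step 2: prey: 39+15-11=43; pred: 15+11-4=22
Step 3: prey: 43+17-18=42; pred: 22+18-6=34
Step 4: prey: 42+16-28=30; pred: 34+28-10=52
Step 5: prey: 30+12-31=11; pred: 52+31-15=68
Step 6: prey: 11+4-14=1; pred: 68+14-20=62
Step 7: prey: 1+0-1=0; pred: 62+1-18=45
Step 8: prey: 0+0-0=0; pred: 45+0-13=32
Max prey = 43 at step 2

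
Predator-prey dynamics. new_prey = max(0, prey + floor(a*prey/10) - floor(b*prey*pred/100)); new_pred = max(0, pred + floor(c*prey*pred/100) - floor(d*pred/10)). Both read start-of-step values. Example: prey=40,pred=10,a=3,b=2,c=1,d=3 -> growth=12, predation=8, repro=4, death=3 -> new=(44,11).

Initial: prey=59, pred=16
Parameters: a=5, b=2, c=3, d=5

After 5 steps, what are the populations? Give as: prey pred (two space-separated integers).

Step 1: prey: 59+29-18=70; pred: 16+28-8=36
Step 2: prey: 70+35-50=55; pred: 36+75-18=93
Step 3: prey: 55+27-102=0; pred: 93+153-46=200
Step 4: prey: 0+0-0=0; pred: 200+0-100=100
Step 5: prey: 0+0-0=0; pred: 100+0-50=50

Answer: 0 50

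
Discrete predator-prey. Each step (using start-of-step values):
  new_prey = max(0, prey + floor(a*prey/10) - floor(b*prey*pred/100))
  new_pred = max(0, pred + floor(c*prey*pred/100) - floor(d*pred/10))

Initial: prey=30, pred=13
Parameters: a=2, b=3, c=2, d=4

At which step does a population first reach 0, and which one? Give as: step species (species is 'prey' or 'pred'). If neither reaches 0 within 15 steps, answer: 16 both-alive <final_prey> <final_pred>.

Answer: 16 both-alive 19 2

Derivation:
Step 1: prey: 30+6-11=25; pred: 13+7-5=15
Step 2: prey: 25+5-11=19; pred: 15+7-6=16
Step 3: prey: 19+3-9=13; pred: 16+6-6=16
Step 4: prey: 13+2-6=9; pred: 16+4-6=14
Step 5: prey: 9+1-3=7; pred: 14+2-5=11
Step 6: prey: 7+1-2=6; pred: 11+1-4=8
Step 7: prey: 6+1-1=6; pred: 8+0-3=5
Step 8: prey: 6+1-0=7; pred: 5+0-2=3
Step 9: prey: 7+1-0=8; pred: 3+0-1=2
Step 10: prey: 8+1-0=9; pred: 2+0-0=2
Step 11: prey: 9+1-0=10; pred: 2+0-0=2
Step 12: prey: 10+2-0=12; pred: 2+0-0=2
Step 13: prey: 12+2-0=14; pred: 2+0-0=2
Step 14: prey: 14+2-0=16; pred: 2+0-0=2
Step 15: prey: 16+3-0=19; pred: 2+0-0=2
No extinction within 15 steps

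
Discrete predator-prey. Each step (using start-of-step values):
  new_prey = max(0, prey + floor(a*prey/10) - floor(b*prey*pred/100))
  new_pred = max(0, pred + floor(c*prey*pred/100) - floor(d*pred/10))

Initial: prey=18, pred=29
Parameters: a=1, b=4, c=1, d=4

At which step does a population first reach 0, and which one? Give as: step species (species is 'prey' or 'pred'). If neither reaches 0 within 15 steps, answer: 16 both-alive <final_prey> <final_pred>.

Step 1: prey: 18+1-20=0; pred: 29+5-11=23
First extinction: prey at step 1

Answer: 1 prey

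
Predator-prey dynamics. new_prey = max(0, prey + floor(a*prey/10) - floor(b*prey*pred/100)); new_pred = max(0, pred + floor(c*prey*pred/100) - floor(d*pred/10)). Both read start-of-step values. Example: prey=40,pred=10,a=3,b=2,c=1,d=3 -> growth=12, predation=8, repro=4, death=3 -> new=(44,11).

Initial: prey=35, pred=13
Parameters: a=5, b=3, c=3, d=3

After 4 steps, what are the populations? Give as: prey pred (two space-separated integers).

Answer: 0 66

Derivation:
Step 1: prey: 35+17-13=39; pred: 13+13-3=23
Step 2: prey: 39+19-26=32; pred: 23+26-6=43
Step 3: prey: 32+16-41=7; pred: 43+41-12=72
Step 4: prey: 7+3-15=0; pred: 72+15-21=66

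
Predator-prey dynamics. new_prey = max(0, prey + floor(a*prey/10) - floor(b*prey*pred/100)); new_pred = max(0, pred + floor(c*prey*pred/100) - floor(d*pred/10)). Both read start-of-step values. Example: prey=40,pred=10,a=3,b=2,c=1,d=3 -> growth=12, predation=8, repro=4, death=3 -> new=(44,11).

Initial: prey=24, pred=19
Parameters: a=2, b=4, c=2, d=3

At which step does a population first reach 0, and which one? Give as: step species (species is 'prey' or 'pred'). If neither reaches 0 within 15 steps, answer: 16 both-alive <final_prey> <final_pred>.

Step 1: prey: 24+4-18=10; pred: 19+9-5=23
Step 2: prey: 10+2-9=3; pred: 23+4-6=21
Step 3: prey: 3+0-2=1; pred: 21+1-6=16
Step 4: prey: 1+0-0=1; pred: 16+0-4=12
Step 5: prey: 1+0-0=1; pred: 12+0-3=9
Step 6: prey: 1+0-0=1; pred: 9+0-2=7
Step 7: prey: 1+0-0=1; pred: 7+0-2=5
Step 8: prey: 1+0-0=1; pred: 5+0-1=4
Step 9: prey: 1+0-0=1; pred: 4+0-1=3
Step 10: prey: 1+0-0=1; pred: 3+0-0=3
Steps 11-15: state stable at prey=1, pred=3 (no change)
No extinction within 15 steps

Answer: 16 both-alive 1 3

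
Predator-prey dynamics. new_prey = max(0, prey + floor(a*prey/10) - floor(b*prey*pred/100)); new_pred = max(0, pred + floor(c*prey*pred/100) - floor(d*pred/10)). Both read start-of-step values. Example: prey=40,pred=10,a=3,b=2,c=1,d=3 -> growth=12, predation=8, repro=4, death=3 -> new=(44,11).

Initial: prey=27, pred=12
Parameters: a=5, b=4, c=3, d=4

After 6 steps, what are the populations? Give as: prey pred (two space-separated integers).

Answer: 1 12

Derivation:
Step 1: prey: 27+13-12=28; pred: 12+9-4=17
Step 2: prey: 28+14-19=23; pred: 17+14-6=25
Step 3: prey: 23+11-23=11; pred: 25+17-10=32
Step 4: prey: 11+5-14=2; pred: 32+10-12=30
Step 5: prey: 2+1-2=1; pred: 30+1-12=19
Step 6: prey: 1+0-0=1; pred: 19+0-7=12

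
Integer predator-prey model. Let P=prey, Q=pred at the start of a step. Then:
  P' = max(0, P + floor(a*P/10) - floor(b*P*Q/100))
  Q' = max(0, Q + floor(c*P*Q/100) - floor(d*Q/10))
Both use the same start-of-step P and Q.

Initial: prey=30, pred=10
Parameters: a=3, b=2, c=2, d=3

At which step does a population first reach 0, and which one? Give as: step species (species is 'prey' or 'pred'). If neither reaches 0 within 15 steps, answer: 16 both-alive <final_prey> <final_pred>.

Answer: 16 both-alive 2 3

Derivation:
Step 1: prey: 30+9-6=33; pred: 10+6-3=13
Step 2: prey: 33+9-8=34; pred: 13+8-3=18
Step 3: prey: 34+10-12=32; pred: 18+12-5=25
Step 4: prey: 32+9-16=25; pred: 25+16-7=34
Step 5: prey: 25+7-17=15; pred: 34+17-10=41
Step 6: prey: 15+4-12=7; pred: 41+12-12=41
Step 7: prey: 7+2-5=4; pred: 41+5-12=34
Step 8: prey: 4+1-2=3; pred: 34+2-10=26
Step 9: prey: 3+0-1=2; pred: 26+1-7=20
Step 10: prey: 2+0-0=2; pred: 20+0-6=14
Step 11: prey: 2+0-0=2; pred: 14+0-4=10
Step 12: prey: 2+0-0=2; pred: 10+0-3=7
Step 13: prey: 2+0-0=2; pred: 7+0-2=5
Step 14: prey: 2+0-0=2; pred: 5+0-1=4
Step 15: prey: 2+0-0=2; pred: 4+0-1=3
No extinction within 15 steps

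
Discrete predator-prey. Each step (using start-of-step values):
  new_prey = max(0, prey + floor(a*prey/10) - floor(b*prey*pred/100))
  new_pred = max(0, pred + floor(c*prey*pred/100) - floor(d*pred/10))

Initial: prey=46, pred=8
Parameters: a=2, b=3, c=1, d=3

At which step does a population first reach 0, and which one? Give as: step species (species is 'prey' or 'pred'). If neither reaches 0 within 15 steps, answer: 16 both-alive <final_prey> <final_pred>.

Step 1: prey: 46+9-11=44; pred: 8+3-2=9
Step 2: prey: 44+8-11=41; pred: 9+3-2=10
Step 3: prey: 41+8-12=37; pred: 10+4-3=11
Step 4: prey: 37+7-12=32; pred: 11+4-3=12
Step 5: prey: 32+6-11=27; pred: 12+3-3=12
Step 6: prey: 27+5-9=23; pred: 12+3-3=12
Step 7: prey: 23+4-8=19; pred: 12+2-3=11
Step 8: prey: 19+3-6=16; pred: 11+2-3=10
Step 9: prey: 16+3-4=15; pred: 10+1-3=8
Step 10: prey: 15+3-3=15; pred: 8+1-2=7
Step 11: prey: 15+3-3=15; pred: 7+1-2=6
Step 12: prey: 15+3-2=16; pred: 6+0-1=5
Step 13: prey: 16+3-2=17; pred: 5+0-1=4
Step 14: prey: 17+3-2=18; pred: 4+0-1=3
Step 15: prey: 18+3-1=20; pred: 3+0-0=3
No extinction within 15 steps

Answer: 16 both-alive 20 3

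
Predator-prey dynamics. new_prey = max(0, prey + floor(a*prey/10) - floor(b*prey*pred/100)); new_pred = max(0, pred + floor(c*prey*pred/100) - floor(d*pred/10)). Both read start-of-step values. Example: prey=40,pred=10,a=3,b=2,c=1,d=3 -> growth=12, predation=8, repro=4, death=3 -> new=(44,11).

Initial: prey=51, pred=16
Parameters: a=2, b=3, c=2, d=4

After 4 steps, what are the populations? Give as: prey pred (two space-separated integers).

Answer: 1 21

Derivation:
Step 1: prey: 51+10-24=37; pred: 16+16-6=26
Step 2: prey: 37+7-28=16; pred: 26+19-10=35
Step 3: prey: 16+3-16=3; pred: 35+11-14=32
Step 4: prey: 3+0-2=1; pred: 32+1-12=21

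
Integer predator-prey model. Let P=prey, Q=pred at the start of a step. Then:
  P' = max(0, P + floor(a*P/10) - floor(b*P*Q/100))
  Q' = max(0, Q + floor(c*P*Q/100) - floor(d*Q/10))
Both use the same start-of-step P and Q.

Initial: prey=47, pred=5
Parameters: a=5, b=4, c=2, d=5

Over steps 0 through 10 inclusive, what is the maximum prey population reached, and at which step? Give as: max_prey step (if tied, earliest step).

Step 1: prey: 47+23-9=61; pred: 5+4-2=7
Step 2: prey: 61+30-17=74; pred: 7+8-3=12
Step 3: prey: 74+37-35=76; pred: 12+17-6=23
Step 4: prey: 76+38-69=45; pred: 23+34-11=46
Step 5: prey: 45+22-82=0; pred: 46+41-23=64
Step 6: prey: 0+0-0=0; pred: 64+0-32=32
Step 7: prey: 0+0-0=0; pred: 32+0-16=16
Step 8: prey: 0+0-0=0; pred: 16+0-8=8
Step 9: prey: 0+0-0=0; pred: 8+0-4=4
Step 10: prey: 0+0-0=0; pred: 4+0-2=2
Max prey = 76 at step 3

Answer: 76 3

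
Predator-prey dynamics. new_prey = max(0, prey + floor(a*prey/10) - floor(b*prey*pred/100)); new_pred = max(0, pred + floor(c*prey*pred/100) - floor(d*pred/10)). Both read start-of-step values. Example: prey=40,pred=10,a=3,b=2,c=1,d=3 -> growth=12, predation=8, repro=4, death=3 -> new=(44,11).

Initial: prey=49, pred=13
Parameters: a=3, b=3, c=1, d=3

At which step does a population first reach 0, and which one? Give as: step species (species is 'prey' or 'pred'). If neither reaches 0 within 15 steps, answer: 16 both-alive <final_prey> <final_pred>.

Answer: 16 both-alive 26 3

Derivation:
Step 1: prey: 49+14-19=44; pred: 13+6-3=16
Step 2: prey: 44+13-21=36; pred: 16+7-4=19
Step 3: prey: 36+10-20=26; pred: 19+6-5=20
Step 4: prey: 26+7-15=18; pred: 20+5-6=19
Step 5: prey: 18+5-10=13; pred: 19+3-5=17
Step 6: prey: 13+3-6=10; pred: 17+2-5=14
Step 7: prey: 10+3-4=9; pred: 14+1-4=11
Step 8: prey: 9+2-2=9; pred: 11+0-3=8
Step 9: prey: 9+2-2=9; pred: 8+0-2=6
Step 10: prey: 9+2-1=10; pred: 6+0-1=5
Step 11: prey: 10+3-1=12; pred: 5+0-1=4
Step 12: prey: 12+3-1=14; pred: 4+0-1=3
Step 13: prey: 14+4-1=17; pred: 3+0-0=3
Step 14: prey: 17+5-1=21; pred: 3+0-0=3
Step 15: prey: 21+6-1=26; pred: 3+0-0=3
No extinction within 15 steps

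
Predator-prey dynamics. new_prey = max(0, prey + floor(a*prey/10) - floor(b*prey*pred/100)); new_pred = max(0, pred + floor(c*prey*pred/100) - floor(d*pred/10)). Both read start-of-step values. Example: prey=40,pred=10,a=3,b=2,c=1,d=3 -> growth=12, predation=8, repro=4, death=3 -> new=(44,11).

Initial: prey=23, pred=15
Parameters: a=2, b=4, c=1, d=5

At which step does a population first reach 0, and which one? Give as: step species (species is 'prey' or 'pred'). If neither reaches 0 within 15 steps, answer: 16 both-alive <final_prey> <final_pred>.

Step 1: prey: 23+4-13=14; pred: 15+3-7=11
Step 2: prey: 14+2-6=10; pred: 11+1-5=7
Step 3: prey: 10+2-2=10; pred: 7+0-3=4
Step 4: prey: 10+2-1=11; pred: 4+0-2=2
Step 5: prey: 11+2-0=13; pred: 2+0-1=1
Step 6: prey: 13+2-0=15; pred: 1+0-0=1
Step 7: prey: 15+3-0=18; pred: 1+0-0=1
Step 8: prey: 18+3-0=21; pred: 1+0-0=1
Step 9: prey: 21+4-0=25; pred: 1+0-0=1
Step 10: prey: 25+5-1=29; pred: 1+0-0=1
Step 11: prey: 29+5-1=33; pred: 1+0-0=1
Step 12: prey: 33+6-1=38; pred: 1+0-0=1
Step 13: prey: 38+7-1=44; pred: 1+0-0=1
Step 14: prey: 44+8-1=51; pred: 1+0-0=1
Step 15: prey: 51+10-2=59; pred: 1+0-0=1
No extinction within 15 steps

Answer: 16 both-alive 59 1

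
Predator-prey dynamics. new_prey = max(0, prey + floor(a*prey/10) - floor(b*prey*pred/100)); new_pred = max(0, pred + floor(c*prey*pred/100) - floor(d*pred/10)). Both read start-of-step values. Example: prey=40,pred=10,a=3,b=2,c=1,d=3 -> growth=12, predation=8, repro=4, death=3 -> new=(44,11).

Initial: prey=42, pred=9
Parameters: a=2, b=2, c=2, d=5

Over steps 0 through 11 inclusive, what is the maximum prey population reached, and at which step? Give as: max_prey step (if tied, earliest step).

Answer: 43 1

Derivation:
Step 1: prey: 42+8-7=43; pred: 9+7-4=12
Step 2: prey: 43+8-10=41; pred: 12+10-6=16
Step 3: prey: 41+8-13=36; pred: 16+13-8=21
Step 4: prey: 36+7-15=28; pred: 21+15-10=26
Step 5: prey: 28+5-14=19; pred: 26+14-13=27
Step 6: prey: 19+3-10=12; pred: 27+10-13=24
Step 7: prey: 12+2-5=9; pred: 24+5-12=17
Step 8: prey: 9+1-3=7; pred: 17+3-8=12
Step 9: prey: 7+1-1=7; pred: 12+1-6=7
Step 10: prey: 7+1-0=8; pred: 7+0-3=4
Step 11: prey: 8+1-0=9; pred: 4+0-2=2
Max prey = 43 at step 1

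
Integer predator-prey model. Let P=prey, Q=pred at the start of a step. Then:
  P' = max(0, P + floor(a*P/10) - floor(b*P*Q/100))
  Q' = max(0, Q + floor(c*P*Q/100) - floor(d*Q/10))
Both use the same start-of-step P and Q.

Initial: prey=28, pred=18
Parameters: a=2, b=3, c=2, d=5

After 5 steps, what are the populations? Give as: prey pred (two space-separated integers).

Answer: 7 4

Derivation:
Step 1: prey: 28+5-15=18; pred: 18+10-9=19
Step 2: prey: 18+3-10=11; pred: 19+6-9=16
Step 3: prey: 11+2-5=8; pred: 16+3-8=11
Step 4: prey: 8+1-2=7; pred: 11+1-5=7
Step 5: prey: 7+1-1=7; pred: 7+0-3=4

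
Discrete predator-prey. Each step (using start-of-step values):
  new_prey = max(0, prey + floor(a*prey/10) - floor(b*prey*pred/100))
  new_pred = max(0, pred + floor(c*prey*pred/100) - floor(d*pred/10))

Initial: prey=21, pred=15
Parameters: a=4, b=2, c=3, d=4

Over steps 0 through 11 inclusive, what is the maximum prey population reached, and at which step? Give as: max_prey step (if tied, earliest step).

Step 1: prey: 21+8-6=23; pred: 15+9-6=18
Step 2: prey: 23+9-8=24; pred: 18+12-7=23
Step 3: prey: 24+9-11=22; pred: 23+16-9=30
Step 4: prey: 22+8-13=17; pred: 30+19-12=37
Step 5: prey: 17+6-12=11; pred: 37+18-14=41
Step 6: prey: 11+4-9=6; pred: 41+13-16=38
Step 7: prey: 6+2-4=4; pred: 38+6-15=29
Step 8: prey: 4+1-2=3; pred: 29+3-11=21
Step 9: prey: 3+1-1=3; pred: 21+1-8=14
Step 10: prey: 3+1-0=4; pred: 14+1-5=10
Step 11: prey: 4+1-0=5; pred: 10+1-4=7
Max prey = 24 at step 2

Answer: 24 2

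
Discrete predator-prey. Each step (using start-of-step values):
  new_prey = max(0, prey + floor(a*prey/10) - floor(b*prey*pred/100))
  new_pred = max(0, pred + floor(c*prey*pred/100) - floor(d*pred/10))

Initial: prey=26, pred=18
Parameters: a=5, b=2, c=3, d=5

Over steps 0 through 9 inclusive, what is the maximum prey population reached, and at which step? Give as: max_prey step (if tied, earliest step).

Step 1: prey: 26+13-9=30; pred: 18+14-9=23
Step 2: prey: 30+15-13=32; pred: 23+20-11=32
Step 3: prey: 32+16-20=28; pred: 32+30-16=46
Step 4: prey: 28+14-25=17; pred: 46+38-23=61
Step 5: prey: 17+8-20=5; pred: 61+31-30=62
Step 6: prey: 5+2-6=1; pred: 62+9-31=40
Step 7: prey: 1+0-0=1; pred: 40+1-20=21
Step 8: prey: 1+0-0=1; pred: 21+0-10=11
Step 9: prey: 1+0-0=1; pred: 11+0-5=6
Max prey = 32 at step 2

Answer: 32 2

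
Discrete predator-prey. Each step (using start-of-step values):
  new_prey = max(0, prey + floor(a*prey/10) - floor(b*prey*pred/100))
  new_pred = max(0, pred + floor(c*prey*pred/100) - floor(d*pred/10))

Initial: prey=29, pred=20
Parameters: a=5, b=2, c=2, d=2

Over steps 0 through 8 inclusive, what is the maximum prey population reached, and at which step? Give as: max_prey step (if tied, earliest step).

Step 1: prey: 29+14-11=32; pred: 20+11-4=27
Step 2: prey: 32+16-17=31; pred: 27+17-5=39
Step 3: prey: 31+15-24=22; pred: 39+24-7=56
Step 4: prey: 22+11-24=9; pred: 56+24-11=69
Step 5: prey: 9+4-12=1; pred: 69+12-13=68
Step 6: prey: 1+0-1=0; pred: 68+1-13=56
Step 7: prey: 0+0-0=0; pred: 56+0-11=45
Step 8: prey: 0+0-0=0; pred: 45+0-9=36
Max prey = 32 at step 1

Answer: 32 1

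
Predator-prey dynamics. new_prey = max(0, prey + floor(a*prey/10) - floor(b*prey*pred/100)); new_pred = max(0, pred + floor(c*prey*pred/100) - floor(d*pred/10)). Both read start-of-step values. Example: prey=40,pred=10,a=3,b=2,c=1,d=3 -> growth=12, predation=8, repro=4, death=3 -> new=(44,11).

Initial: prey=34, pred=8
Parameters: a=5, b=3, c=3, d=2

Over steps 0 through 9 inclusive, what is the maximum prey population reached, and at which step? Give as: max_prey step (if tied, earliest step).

Step 1: prey: 34+17-8=43; pred: 8+8-1=15
Step 2: prey: 43+21-19=45; pred: 15+19-3=31
Step 3: prey: 45+22-41=26; pred: 31+41-6=66
Step 4: prey: 26+13-51=0; pred: 66+51-13=104
Step 5: prey: 0+0-0=0; pred: 104+0-20=84
Step 6: prey: 0+0-0=0; pred: 84+0-16=68
Step 7: prey: 0+0-0=0; pred: 68+0-13=55
Step 8: prey: 0+0-0=0; pred: 55+0-11=44
Step 9: prey: 0+0-0=0; pred: 44+0-8=36
Max prey = 45 at step 2

Answer: 45 2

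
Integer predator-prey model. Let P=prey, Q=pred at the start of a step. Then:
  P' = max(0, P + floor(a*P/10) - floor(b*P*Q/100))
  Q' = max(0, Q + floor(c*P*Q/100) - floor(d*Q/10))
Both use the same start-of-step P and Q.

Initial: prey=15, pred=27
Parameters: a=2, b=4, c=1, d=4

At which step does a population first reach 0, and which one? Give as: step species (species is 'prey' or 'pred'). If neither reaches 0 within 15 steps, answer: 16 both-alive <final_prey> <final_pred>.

Answer: 16 both-alive 1 2

Derivation:
Step 1: prey: 15+3-16=2; pred: 27+4-10=21
Step 2: prey: 2+0-1=1; pred: 21+0-8=13
Step 3: prey: 1+0-0=1; pred: 13+0-5=8
Step 4: prey: 1+0-0=1; pred: 8+0-3=5
Step 5: prey: 1+0-0=1; pred: 5+0-2=3
Step 6: prey: 1+0-0=1; pred: 3+0-1=2
Step 7: prey: 1+0-0=1; pred: 2+0-0=2
Steps 8-15: state stable at prey=1, pred=2 (no change)
No extinction within 15 steps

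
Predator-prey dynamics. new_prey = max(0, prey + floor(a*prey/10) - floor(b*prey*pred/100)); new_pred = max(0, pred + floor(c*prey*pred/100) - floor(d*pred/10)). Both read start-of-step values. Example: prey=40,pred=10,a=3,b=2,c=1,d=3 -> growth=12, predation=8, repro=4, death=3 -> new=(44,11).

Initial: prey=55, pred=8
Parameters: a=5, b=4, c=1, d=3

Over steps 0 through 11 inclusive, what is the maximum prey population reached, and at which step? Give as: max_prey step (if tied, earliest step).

Step 1: prey: 55+27-17=65; pred: 8+4-2=10
Step 2: prey: 65+32-26=71; pred: 10+6-3=13
Step 3: prey: 71+35-36=70; pred: 13+9-3=19
Step 4: prey: 70+35-53=52; pred: 19+13-5=27
Step 5: prey: 52+26-56=22; pred: 27+14-8=33
Step 6: prey: 22+11-29=4; pred: 33+7-9=31
Step 7: prey: 4+2-4=2; pred: 31+1-9=23
Step 8: prey: 2+1-1=2; pred: 23+0-6=17
Step 9: prey: 2+1-1=2; pred: 17+0-5=12
Step 10: prey: 2+1-0=3; pred: 12+0-3=9
Step 11: prey: 3+1-1=3; pred: 9+0-2=7
Max prey = 71 at step 2

Answer: 71 2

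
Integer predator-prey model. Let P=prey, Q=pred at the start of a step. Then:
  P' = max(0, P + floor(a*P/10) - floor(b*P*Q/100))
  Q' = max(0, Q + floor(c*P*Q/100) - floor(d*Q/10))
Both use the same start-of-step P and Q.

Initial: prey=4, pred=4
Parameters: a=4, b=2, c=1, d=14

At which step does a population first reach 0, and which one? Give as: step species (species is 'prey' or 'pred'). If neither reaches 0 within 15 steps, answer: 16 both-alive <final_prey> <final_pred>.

Answer: 1 pred

Derivation:
Step 1: prey: 4+1-0=5; pred: 4+0-5=0
First extinction: pred at step 1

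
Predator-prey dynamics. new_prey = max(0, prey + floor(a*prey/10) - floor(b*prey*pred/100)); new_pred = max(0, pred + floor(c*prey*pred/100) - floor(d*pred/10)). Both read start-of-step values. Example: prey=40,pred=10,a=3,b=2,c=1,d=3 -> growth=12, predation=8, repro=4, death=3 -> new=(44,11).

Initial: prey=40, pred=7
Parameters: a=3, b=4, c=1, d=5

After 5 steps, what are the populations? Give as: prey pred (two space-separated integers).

Answer: 60 5

Derivation:
Step 1: prey: 40+12-11=41; pred: 7+2-3=6
Step 2: prey: 41+12-9=44; pred: 6+2-3=5
Step 3: prey: 44+13-8=49; pred: 5+2-2=5
Step 4: prey: 49+14-9=54; pred: 5+2-2=5
Step 5: prey: 54+16-10=60; pred: 5+2-2=5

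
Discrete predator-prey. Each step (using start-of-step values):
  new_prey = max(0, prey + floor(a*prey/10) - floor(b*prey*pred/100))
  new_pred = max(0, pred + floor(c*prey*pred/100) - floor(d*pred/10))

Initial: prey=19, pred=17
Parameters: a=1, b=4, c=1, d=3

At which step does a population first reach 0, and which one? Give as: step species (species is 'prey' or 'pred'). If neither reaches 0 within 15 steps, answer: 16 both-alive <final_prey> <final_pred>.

Answer: 16 both-alive 2 3

Derivation:
Step 1: prey: 19+1-12=8; pred: 17+3-5=15
Step 2: prey: 8+0-4=4; pred: 15+1-4=12
Step 3: prey: 4+0-1=3; pred: 12+0-3=9
Step 4: prey: 3+0-1=2; pred: 9+0-2=7
Step 5: prey: 2+0-0=2; pred: 7+0-2=5
Step 6: prey: 2+0-0=2; pred: 5+0-1=4
Step 7: prey: 2+0-0=2; pred: 4+0-1=3
Step 8: prey: 2+0-0=2; pred: 3+0-0=3
Steps 9-15: state stable at prey=2, pred=3 (no change)
No extinction within 15 steps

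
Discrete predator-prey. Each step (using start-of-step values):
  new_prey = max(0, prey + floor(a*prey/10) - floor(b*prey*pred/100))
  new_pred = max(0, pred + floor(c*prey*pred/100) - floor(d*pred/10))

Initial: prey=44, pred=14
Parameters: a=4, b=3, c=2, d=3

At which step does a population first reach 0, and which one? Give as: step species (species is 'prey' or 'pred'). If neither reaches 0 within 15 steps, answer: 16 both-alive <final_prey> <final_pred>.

Step 1: prey: 44+17-18=43; pred: 14+12-4=22
Step 2: prey: 43+17-28=32; pred: 22+18-6=34
Step 3: prey: 32+12-32=12; pred: 34+21-10=45
Step 4: prey: 12+4-16=0; pred: 45+10-13=42
First extinction: prey at step 4

Answer: 4 prey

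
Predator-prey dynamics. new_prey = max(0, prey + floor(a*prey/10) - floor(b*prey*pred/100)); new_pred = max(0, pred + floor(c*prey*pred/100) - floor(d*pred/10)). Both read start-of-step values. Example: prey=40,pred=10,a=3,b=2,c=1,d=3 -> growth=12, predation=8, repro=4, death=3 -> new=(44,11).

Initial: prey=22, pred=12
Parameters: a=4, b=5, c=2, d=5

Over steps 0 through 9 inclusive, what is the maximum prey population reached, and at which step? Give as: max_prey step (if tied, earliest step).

Step 1: prey: 22+8-13=17; pred: 12+5-6=11
Step 2: prey: 17+6-9=14; pred: 11+3-5=9
Step 3: prey: 14+5-6=13; pred: 9+2-4=7
Step 4: prey: 13+5-4=14; pred: 7+1-3=5
Step 5: prey: 14+5-3=16; pred: 5+1-2=4
Step 6: prey: 16+6-3=19; pred: 4+1-2=3
Step 7: prey: 19+7-2=24; pred: 3+1-1=3
Step 8: prey: 24+9-3=30; pred: 3+1-1=3
Step 9: prey: 30+12-4=38; pred: 3+1-1=3
Max prey = 38 at step 9

Answer: 38 9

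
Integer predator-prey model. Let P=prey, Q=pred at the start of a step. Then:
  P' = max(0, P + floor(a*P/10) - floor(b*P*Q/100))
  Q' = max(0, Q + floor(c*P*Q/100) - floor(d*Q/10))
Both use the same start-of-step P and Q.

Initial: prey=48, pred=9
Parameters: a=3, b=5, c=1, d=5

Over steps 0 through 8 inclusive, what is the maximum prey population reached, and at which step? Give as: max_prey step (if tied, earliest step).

Answer: 52 8

Derivation:
Step 1: prey: 48+14-21=41; pred: 9+4-4=9
Step 2: prey: 41+12-18=35; pred: 9+3-4=8
Step 3: prey: 35+10-14=31; pred: 8+2-4=6
Step 4: prey: 31+9-9=31; pred: 6+1-3=4
Step 5: prey: 31+9-6=34; pred: 4+1-2=3
Step 6: prey: 34+10-5=39; pred: 3+1-1=3
Step 7: prey: 39+11-5=45; pred: 3+1-1=3
Step 8: prey: 45+13-6=52; pred: 3+1-1=3
Max prey = 52 at step 8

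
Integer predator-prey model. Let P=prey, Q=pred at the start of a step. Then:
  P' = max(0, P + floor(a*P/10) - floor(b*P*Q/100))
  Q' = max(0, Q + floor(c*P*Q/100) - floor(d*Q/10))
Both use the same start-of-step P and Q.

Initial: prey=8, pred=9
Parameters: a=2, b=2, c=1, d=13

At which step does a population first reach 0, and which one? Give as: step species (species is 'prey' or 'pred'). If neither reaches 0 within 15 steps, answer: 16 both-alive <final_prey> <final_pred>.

Step 1: prey: 8+1-1=8; pred: 9+0-11=0
First extinction: pred at step 1

Answer: 1 pred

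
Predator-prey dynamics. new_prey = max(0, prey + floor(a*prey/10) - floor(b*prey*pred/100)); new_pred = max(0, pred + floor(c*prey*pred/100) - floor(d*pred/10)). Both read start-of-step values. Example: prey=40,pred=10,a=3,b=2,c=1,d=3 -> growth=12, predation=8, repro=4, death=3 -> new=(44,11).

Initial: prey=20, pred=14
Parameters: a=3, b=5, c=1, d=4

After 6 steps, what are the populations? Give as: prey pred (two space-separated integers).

Step 1: prey: 20+6-14=12; pred: 14+2-5=11
Step 2: prey: 12+3-6=9; pred: 11+1-4=8
Step 3: prey: 9+2-3=8; pred: 8+0-3=5
Step 4: prey: 8+2-2=8; pred: 5+0-2=3
Step 5: prey: 8+2-1=9; pred: 3+0-1=2
Step 6: prey: 9+2-0=11; pred: 2+0-0=2

Answer: 11 2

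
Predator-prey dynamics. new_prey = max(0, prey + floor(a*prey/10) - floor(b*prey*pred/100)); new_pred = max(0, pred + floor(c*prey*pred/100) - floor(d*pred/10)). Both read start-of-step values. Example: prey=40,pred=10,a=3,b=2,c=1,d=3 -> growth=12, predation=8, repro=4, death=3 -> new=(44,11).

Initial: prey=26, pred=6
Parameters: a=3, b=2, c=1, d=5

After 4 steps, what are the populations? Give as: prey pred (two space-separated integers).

Step 1: prey: 26+7-3=30; pred: 6+1-3=4
Step 2: prey: 30+9-2=37; pred: 4+1-2=3
Step 3: prey: 37+11-2=46; pred: 3+1-1=3
Step 4: prey: 46+13-2=57; pred: 3+1-1=3

Answer: 57 3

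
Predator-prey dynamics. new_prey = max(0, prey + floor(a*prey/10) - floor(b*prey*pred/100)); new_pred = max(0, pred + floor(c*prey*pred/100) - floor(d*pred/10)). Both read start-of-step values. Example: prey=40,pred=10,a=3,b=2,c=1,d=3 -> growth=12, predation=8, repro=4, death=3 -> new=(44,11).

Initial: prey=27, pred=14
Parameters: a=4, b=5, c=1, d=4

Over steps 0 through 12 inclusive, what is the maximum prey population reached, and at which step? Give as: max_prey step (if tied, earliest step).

Answer: 104 12

Derivation:
Step 1: prey: 27+10-18=19; pred: 14+3-5=12
Step 2: prey: 19+7-11=15; pred: 12+2-4=10
Step 3: prey: 15+6-7=14; pred: 10+1-4=7
Step 4: prey: 14+5-4=15; pred: 7+0-2=5
Step 5: prey: 15+6-3=18; pred: 5+0-2=3
Step 6: prey: 18+7-2=23; pred: 3+0-1=2
Step 7: prey: 23+9-2=30; pred: 2+0-0=2
Step 8: prey: 30+12-3=39; pred: 2+0-0=2
Step 9: prey: 39+15-3=51; pred: 2+0-0=2
Step 10: prey: 51+20-5=66; pred: 2+1-0=3
Step 11: prey: 66+26-9=83; pred: 3+1-1=3
Step 12: prey: 83+33-12=104; pred: 3+2-1=4
Max prey = 104 at step 12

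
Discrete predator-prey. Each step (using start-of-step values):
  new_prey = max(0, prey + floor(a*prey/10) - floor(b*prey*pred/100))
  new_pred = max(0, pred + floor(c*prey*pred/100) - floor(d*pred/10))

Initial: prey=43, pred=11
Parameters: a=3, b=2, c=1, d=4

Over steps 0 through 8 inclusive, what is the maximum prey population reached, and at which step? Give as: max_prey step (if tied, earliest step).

Step 1: prey: 43+12-9=46; pred: 11+4-4=11
Step 2: prey: 46+13-10=49; pred: 11+5-4=12
Step 3: prey: 49+14-11=52; pred: 12+5-4=13
Step 4: prey: 52+15-13=54; pred: 13+6-5=14
Step 5: prey: 54+16-15=55; pred: 14+7-5=16
Step 6: prey: 55+16-17=54; pred: 16+8-6=18
Step 7: prey: 54+16-19=51; pred: 18+9-7=20
Step 8: prey: 51+15-20=46; pred: 20+10-8=22
Max prey = 55 at step 5

Answer: 55 5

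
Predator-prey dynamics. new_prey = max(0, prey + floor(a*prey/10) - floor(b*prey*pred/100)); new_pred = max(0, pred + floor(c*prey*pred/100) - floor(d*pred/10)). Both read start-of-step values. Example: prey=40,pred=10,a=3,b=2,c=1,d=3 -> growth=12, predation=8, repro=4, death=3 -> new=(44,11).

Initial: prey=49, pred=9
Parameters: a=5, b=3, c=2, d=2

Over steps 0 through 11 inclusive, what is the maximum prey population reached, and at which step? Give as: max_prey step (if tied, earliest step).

Answer: 62 2

Derivation:
Step 1: prey: 49+24-13=60; pred: 9+8-1=16
Step 2: prey: 60+30-28=62; pred: 16+19-3=32
Step 3: prey: 62+31-59=34; pred: 32+39-6=65
Step 4: prey: 34+17-66=0; pred: 65+44-13=96
Step 5: prey: 0+0-0=0; pred: 96+0-19=77
Step 6: prey: 0+0-0=0; pred: 77+0-15=62
Step 7: prey: 0+0-0=0; pred: 62+0-12=50
Step 8: prey: 0+0-0=0; pred: 50+0-10=40
Step 9: prey: 0+0-0=0; pred: 40+0-8=32
Step 10: prey: 0+0-0=0; pred: 32+0-6=26
Step 11: prey: 0+0-0=0; pred: 26+0-5=21
Max prey = 62 at step 2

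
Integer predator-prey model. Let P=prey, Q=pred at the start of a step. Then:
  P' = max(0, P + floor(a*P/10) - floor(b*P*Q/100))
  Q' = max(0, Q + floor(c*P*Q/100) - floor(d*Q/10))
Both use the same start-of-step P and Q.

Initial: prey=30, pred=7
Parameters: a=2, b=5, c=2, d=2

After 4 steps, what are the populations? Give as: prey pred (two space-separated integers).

Answer: 5 15

Derivation:
Step 1: prey: 30+6-10=26; pred: 7+4-1=10
Step 2: prey: 26+5-13=18; pred: 10+5-2=13
Step 3: prey: 18+3-11=10; pred: 13+4-2=15
Step 4: prey: 10+2-7=5; pred: 15+3-3=15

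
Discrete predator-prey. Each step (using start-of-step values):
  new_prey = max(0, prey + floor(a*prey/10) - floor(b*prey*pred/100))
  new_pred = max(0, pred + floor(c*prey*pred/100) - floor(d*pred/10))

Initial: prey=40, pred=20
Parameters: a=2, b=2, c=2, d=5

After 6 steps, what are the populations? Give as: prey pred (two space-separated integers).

Step 1: prey: 40+8-16=32; pred: 20+16-10=26
Step 2: prey: 32+6-16=22; pred: 26+16-13=29
Step 3: prey: 22+4-12=14; pred: 29+12-14=27
Step 4: prey: 14+2-7=9; pred: 27+7-13=21
Step 5: prey: 9+1-3=7; pred: 21+3-10=14
Step 6: prey: 7+1-1=7; pred: 14+1-7=8

Answer: 7 8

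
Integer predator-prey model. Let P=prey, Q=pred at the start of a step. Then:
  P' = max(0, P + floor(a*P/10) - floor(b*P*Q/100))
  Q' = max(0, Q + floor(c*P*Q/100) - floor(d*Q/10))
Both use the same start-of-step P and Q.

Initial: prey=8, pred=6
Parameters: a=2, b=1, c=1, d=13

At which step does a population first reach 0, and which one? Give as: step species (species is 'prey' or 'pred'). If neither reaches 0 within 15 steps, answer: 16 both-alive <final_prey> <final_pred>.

Answer: 1 pred

Derivation:
Step 1: prey: 8+1-0=9; pred: 6+0-7=0
First extinction: pred at step 1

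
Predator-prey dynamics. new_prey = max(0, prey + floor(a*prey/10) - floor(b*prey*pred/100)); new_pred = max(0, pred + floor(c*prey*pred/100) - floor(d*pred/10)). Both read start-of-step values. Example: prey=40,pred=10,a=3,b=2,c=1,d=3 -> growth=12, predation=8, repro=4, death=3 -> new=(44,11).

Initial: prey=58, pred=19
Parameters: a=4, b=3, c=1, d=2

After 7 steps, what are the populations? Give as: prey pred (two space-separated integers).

Answer: 1 20

Derivation:
Step 1: prey: 58+23-33=48; pred: 19+11-3=27
Step 2: prey: 48+19-38=29; pred: 27+12-5=34
Step 3: prey: 29+11-29=11; pred: 34+9-6=37
Step 4: prey: 11+4-12=3; pred: 37+4-7=34
Step 5: prey: 3+1-3=1; pred: 34+1-6=29
Step 6: prey: 1+0-0=1; pred: 29+0-5=24
Step 7: prey: 1+0-0=1; pred: 24+0-4=20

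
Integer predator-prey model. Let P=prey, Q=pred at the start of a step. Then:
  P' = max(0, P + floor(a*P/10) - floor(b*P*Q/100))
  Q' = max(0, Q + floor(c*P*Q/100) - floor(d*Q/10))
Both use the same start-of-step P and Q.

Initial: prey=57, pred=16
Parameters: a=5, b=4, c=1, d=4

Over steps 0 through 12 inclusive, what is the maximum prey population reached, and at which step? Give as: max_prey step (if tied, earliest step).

Step 1: prey: 57+28-36=49; pred: 16+9-6=19
Step 2: prey: 49+24-37=36; pred: 19+9-7=21
Step 3: prey: 36+18-30=24; pred: 21+7-8=20
Step 4: prey: 24+12-19=17; pred: 20+4-8=16
Step 5: prey: 17+8-10=15; pred: 16+2-6=12
Step 6: prey: 15+7-7=15; pred: 12+1-4=9
Step 7: prey: 15+7-5=17; pred: 9+1-3=7
Step 8: prey: 17+8-4=21; pred: 7+1-2=6
Step 9: prey: 21+10-5=26; pred: 6+1-2=5
Step 10: prey: 26+13-5=34; pred: 5+1-2=4
Step 11: prey: 34+17-5=46; pred: 4+1-1=4
Step 12: prey: 46+23-7=62; pred: 4+1-1=4
Max prey = 62 at step 12

Answer: 62 12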